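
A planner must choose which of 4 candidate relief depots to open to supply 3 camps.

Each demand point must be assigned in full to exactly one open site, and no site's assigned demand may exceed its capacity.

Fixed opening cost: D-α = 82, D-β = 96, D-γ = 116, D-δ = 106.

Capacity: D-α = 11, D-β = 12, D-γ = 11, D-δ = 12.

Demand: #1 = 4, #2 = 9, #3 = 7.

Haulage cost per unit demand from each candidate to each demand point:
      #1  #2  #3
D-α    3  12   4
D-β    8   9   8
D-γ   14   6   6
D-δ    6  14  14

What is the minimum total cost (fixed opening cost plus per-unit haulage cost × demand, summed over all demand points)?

292

Open {D-α, D-γ}; cheapest assignment that respects the capacities:
  D-α (cap 11, load 11): #1, #3 — cost 4×3 + 7×4 = 40
  D-γ (cap 11, load 9): #2 — cost 9×6 = 54
  Shipping 94, fixed 198 → total 292.
  Any other capacity-feasible assignment to {D-α, D-γ} ships for at least 94.
Compare {D-α, D-β}: its best feasible assignment gives total 299.
Compare {D-α, D-δ}: its best feasible assignment gives total 354.
Every other set of open sites that can feasibly serve all demand totals ≥ 299 even under its best assignment. Minimum: 292.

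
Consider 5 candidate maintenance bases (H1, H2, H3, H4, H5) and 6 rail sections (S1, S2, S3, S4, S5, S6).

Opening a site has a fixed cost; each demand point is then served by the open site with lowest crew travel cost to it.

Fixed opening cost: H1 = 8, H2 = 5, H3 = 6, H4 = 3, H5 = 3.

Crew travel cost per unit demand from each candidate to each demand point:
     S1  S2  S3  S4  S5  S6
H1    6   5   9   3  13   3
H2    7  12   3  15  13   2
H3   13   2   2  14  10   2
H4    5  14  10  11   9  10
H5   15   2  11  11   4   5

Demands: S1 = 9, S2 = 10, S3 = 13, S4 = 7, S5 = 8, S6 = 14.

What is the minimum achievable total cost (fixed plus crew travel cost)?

192

Open {H1, H3, H4, H5}: assign each demand point to its cheapest open site.
  S1→H4 9×5=45, S2→H3 10×2=20, S3→H3 13×2=26, S4→H1 7×3=21, S5→H5 8×4=32, S6→H3 14×2=28
  crew travel cost 172, fixed 20 → total 192.
Compare {H1, H2, H3, H4, H5}: crew travel cost 172 + fixed 25 = 197.
Compare {H1, H3, H5}: crew travel cost 181 + fixed 17 = 198.
Compare {H1, H2, H3, H5}: crew travel cost 181 + fixed 22 = 203.
All other subsets cost ≥ 197. Minimum total cost: 192.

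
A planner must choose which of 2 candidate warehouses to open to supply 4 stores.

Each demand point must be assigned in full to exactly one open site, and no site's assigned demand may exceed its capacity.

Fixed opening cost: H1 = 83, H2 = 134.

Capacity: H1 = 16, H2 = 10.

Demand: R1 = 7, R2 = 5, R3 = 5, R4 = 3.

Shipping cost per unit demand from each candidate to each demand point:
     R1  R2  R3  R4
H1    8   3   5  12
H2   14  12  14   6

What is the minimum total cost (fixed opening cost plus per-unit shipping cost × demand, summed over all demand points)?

Open {H1, H2}; cheapest assignment that respects the capacities:
  H1 (cap 16, load 10): R2, R3 — cost 5×3 + 5×5 = 40
  H2 (cap 10, load 10): R1, R4 — cost 7×14 + 3×6 = 116
  Shipping 156, fixed 217 → total 373.
  Any other capacity-feasible assignment to {H1, H2} ships for at least 156.
Total demand is 20 and no other set of sites has combined capacity ≥ 20, so {H1, H2} is the only feasible choice of open sites. Minimum: 373.

373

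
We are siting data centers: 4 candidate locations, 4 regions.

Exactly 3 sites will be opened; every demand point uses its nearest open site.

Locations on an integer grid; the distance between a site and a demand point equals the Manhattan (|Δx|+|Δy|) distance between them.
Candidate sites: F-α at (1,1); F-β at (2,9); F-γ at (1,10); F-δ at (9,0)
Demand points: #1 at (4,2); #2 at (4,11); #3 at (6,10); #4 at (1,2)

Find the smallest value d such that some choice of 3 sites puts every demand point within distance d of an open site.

Open {F-α, F-β, F-γ}.
  Farthest demand point is #3 at distance 5 (to F-β); all others are ≤ 5.
With {F-α, F-β, F-δ} the worst case is 5.
With {F-α, F-γ, F-δ} the worst case is 5.
No size-3 selection achieves below 5.

5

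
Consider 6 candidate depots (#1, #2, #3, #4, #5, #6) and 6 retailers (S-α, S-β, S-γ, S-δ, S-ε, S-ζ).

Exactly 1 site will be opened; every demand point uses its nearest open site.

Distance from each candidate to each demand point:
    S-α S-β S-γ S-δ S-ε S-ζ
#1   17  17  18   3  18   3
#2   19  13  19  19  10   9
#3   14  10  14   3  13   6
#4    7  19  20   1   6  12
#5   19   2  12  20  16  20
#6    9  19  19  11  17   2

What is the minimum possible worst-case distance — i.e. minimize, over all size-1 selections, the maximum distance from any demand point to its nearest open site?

14

Open {#3}.
  Farthest demand point is S-α at distance 14 (to #3); all others are ≤ 14.
With {#1} the worst case is 18.
With {#2} the worst case is 19.
No size-1 selection achieves below 14.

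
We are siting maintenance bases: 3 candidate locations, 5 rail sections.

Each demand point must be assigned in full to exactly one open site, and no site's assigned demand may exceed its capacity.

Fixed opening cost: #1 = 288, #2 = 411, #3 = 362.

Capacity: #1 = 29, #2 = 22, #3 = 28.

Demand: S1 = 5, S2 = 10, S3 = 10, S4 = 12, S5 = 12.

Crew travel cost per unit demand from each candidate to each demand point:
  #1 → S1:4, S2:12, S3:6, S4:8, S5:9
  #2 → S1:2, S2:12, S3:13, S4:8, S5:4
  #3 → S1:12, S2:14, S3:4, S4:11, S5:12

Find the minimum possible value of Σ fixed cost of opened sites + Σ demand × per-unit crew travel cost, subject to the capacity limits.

1043

Open {#1, #2}; cheapest assignment that respects the capacities:
  #1 (cap 29, load 27): S1, S3, S4 — cost 5×4 + 10×6 + 12×8 = 176
  #2 (cap 22, load 22): S2, S5 — cost 10×12 + 12×4 = 168
  Shipping 344, fixed 699 → total 1043.
  Any other capacity-feasible assignment to {#1, #2} ships for at least 344.
Compare {#1, #3}: its best feasible assignment gives total 1054.
Compare {#2, #3}: its best feasible assignment gives total 1173.
Every other set of open sites that can feasibly serve all demand totals ≥ 1054 even under its best assignment. Minimum: 1043.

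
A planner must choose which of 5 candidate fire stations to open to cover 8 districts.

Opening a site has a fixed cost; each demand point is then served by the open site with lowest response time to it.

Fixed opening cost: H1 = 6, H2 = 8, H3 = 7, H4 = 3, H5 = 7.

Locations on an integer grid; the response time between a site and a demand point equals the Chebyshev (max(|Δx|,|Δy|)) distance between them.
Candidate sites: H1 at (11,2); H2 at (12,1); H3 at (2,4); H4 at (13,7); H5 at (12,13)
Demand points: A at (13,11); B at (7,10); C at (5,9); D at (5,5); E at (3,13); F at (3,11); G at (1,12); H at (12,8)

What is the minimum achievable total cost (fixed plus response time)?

53

Open {H3, H4}: assign each demand point to its cheapest open site.
  A→H4 4, B→H3 6, C→H3 5, D→H3 3, E→H3 9, F→H3 7, G→H3 8, H→H4 1
  response time 43, fixed 10 → total 53.
Compare {H3, H4, H5}: response time 40 + fixed 17 = 57.
Compare {H3, H5}: response time 44 + fixed 14 = 58.
Compare {H1, H3, H4}: response time 43 + fixed 16 = 59.
All other subsets cost ≥ 57. Minimum total cost: 53.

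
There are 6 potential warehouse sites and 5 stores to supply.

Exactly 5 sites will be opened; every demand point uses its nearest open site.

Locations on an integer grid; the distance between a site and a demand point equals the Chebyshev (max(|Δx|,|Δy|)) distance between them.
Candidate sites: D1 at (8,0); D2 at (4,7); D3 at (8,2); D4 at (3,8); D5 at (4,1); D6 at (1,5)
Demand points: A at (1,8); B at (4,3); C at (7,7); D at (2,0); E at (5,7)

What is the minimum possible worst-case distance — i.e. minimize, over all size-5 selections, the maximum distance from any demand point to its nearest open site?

3

Open {D1, D2, D3, D4, D5}.
  Farthest demand point is C at distance 3 (to D2); all others are ≤ 3.
With {D1, D2, D3, D5, D6} the worst case is 3.
With {D1, D2, D4, D5, D6} the worst case is 3.
No size-5 selection achieves below 3.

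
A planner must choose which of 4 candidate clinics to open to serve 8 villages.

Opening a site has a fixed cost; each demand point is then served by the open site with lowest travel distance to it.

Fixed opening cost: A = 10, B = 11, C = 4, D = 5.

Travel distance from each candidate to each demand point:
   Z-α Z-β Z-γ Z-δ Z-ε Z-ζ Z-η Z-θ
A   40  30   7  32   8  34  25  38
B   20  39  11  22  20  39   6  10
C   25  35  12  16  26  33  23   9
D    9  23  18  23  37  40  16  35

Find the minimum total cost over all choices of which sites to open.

Open {A, C, D}: assign each demand point to its cheapest open site.
  Z-α→D 9, Z-β→D 23, Z-γ→A 7, Z-δ→C 16, Z-ε→A 8, Z-ζ→C 33, Z-η→D 16, Z-θ→C 9
  travel distance 121, fixed 19 → total 140.
Compare {A, B, C, D}: travel distance 111 + fixed 30 = 141.
Compare {A, B, D}: travel distance 119 + fixed 26 = 145.
Compare {B, C, D}: travel distance 127 + fixed 20 = 147.
All other subsets cost ≥ 141. Minimum total cost: 140.

140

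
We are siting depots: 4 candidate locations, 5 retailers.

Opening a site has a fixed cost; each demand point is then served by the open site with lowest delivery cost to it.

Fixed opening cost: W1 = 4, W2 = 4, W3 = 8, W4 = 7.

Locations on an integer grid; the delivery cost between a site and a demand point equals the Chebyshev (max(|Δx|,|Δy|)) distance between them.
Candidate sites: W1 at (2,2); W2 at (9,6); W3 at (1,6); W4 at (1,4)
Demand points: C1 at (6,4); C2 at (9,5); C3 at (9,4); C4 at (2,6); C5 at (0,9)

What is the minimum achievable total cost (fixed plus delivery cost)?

22

Open {W2, W3}: assign each demand point to its cheapest open site.
  C1→W2 3, C2→W2 1, C3→W2 2, C4→W3 1, C5→W3 3
  delivery cost 10, fixed 12 → total 22.
Compare {W2, W4}: delivery cost 13 + fixed 11 = 24.
Compare {W1, W2}: delivery cost 17 + fixed 8 = 25.
Compare {W2}: delivery cost 22 + fixed 4 = 26.
All other subsets cost ≥ 24. Minimum total cost: 22.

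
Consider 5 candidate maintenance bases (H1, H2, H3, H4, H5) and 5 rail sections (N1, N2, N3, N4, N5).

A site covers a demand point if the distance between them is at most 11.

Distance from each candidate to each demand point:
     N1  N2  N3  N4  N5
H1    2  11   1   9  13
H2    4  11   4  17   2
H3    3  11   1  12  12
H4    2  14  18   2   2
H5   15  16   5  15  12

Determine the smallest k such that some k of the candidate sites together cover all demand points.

2

Coverage sets (demand points within 11 of each site):
  H1: {N1, N2, N3, N4}
  H2: {N1, N2, N3, N5}
  H3: {N1, N2, N3}
  H4: {N1, N4, N5}
  H5: {N3}
No single site covers all 5 demand points.
But {H1, H2} covers everything, so the minimum is 2.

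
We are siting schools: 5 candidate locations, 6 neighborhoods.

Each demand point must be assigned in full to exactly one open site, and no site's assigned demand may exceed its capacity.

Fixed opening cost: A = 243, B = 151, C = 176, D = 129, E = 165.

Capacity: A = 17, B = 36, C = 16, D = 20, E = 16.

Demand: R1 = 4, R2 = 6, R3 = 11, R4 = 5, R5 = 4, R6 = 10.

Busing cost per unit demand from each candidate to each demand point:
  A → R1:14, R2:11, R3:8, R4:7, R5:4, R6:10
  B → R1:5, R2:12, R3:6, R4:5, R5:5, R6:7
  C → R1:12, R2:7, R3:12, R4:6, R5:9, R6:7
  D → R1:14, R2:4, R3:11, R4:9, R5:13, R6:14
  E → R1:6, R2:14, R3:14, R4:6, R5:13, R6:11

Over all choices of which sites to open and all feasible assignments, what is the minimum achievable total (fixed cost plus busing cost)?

505

Open {B, D}; cheapest assignment that respects the capacities:
  B (cap 36, load 34): R1, R3, R4, R5, R6 — cost 4×5 + 11×6 + 5×5 + 4×5 + 10×7 = 201
  D (cap 20, load 6): R2 — cost 6×4 = 24
  Shipping 225, fixed 280 → total 505.
  Any other capacity-feasible assignment to {B, D} ships for at least 225.
Compare {B, C}: its best feasible assignment gives total 570.
Compare {B, E}: its best feasible assignment gives total 593.
Every other set of open sites that can feasibly serve all demand totals ≥ 570 even under its best assignment. Minimum: 505.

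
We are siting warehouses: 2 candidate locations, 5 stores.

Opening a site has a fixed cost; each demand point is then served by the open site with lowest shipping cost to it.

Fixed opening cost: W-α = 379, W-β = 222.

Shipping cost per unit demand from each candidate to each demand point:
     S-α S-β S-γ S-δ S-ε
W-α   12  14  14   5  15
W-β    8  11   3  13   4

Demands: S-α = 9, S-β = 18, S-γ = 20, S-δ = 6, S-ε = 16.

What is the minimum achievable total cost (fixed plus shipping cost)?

Open {W-β}: assign each demand point to its cheapest open site.
  S-α→W-β 9×8=72, S-β→W-β 18×11=198, S-γ→W-β 20×3=60, S-δ→W-β 6×13=78, S-ε→W-β 16×4=64
  shipping cost 472, fixed 222 → total 694.
Compare {W-α, W-β}: shipping cost 424 + fixed 601 = 1025.
Compare {W-α}: shipping cost 910 + fixed 379 = 1289.

694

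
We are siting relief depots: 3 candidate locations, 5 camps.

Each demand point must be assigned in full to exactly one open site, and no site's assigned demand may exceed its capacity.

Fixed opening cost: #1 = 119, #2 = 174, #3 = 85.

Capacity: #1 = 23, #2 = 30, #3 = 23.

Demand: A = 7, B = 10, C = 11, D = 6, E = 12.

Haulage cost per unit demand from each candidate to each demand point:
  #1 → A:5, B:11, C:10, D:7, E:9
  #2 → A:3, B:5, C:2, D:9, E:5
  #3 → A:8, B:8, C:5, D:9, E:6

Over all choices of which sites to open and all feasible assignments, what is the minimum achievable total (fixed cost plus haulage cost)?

Open {#2, #3}; cheapest assignment that respects the capacities:
  #2 (cap 30, load 28): A, B, C — cost 7×3 + 10×5 + 11×2 = 93
  #3 (cap 23, load 18): D, E — cost 6×9 + 12×6 = 126
  Shipping 219, fixed 259 → total 478.
  Any other capacity-feasible assignment to {#2, #3} ships for at least 219.
Compare {#1, #3}: its best feasible assignment gives total 518.
Compare {#1, #2}: its best feasible assignment gives total 536.
Every other set of open sites that can feasibly serve all demand totals ≥ 518 even under its best assignment. Minimum: 478.

478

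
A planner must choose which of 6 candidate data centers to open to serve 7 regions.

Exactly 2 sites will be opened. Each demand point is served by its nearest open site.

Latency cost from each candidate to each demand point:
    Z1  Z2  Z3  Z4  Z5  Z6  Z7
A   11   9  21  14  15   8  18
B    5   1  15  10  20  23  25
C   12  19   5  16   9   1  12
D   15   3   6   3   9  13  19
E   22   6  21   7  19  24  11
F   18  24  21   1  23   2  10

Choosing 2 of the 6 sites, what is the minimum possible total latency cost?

Open {B, C}.
  Z1→B 5, Z2→B 1, Z3→C 5, Z4→B 10, Z5→C 9, Z6→C 1, Z7→C 12  ⇒ total 43.
Compare {C, D}: total 45.
Compare {D, F}: total 46.
No size-2 selection does better; minimum is 43.

43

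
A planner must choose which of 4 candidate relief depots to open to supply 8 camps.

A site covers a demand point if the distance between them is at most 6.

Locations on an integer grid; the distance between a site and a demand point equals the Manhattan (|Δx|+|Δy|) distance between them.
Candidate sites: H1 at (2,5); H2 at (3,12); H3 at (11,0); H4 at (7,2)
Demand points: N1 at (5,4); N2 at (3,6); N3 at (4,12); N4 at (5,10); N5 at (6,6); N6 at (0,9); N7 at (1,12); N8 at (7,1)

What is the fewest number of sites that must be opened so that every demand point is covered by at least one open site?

Coverage sets (demand points within 6 of each site):
  H1: {N1, N2, N5, N6}
  H2: {N2, N3, N4, N6, N7}
  H3: {N8}
  H4: {N1, N5, N8}
No single site covers all 8 demand points.
But {H2, H4} covers everything, so the minimum is 2.

2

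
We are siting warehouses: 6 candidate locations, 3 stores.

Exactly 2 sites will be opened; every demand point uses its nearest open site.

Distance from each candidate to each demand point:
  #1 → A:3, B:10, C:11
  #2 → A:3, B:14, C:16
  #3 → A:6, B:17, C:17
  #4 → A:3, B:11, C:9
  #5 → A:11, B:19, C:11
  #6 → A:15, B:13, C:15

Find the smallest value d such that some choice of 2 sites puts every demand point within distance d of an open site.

Open {#1, #4}.
  Farthest demand point is B at distance 10 (to #1); all others are ≤ 10.
With {#1, #2} the worst case is 11.
With {#1, #3} the worst case is 11.
No size-2 selection achieves below 10.

10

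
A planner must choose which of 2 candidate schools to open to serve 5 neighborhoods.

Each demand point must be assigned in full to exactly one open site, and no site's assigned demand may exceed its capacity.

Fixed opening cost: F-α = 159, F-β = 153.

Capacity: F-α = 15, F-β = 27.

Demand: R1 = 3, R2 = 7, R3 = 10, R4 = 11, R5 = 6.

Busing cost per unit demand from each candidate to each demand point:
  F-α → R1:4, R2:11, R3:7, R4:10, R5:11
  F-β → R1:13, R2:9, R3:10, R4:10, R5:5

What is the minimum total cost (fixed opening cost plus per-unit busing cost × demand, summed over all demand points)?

Open {F-α, F-β}; cheapest assignment that respects the capacities:
  F-α (cap 15, load 13): R1, R3 — cost 3×4 + 10×7 = 82
  F-β (cap 27, load 24): R2, R4, R5 — cost 7×9 + 11×10 + 6×5 = 203
  Shipping 285, fixed 312 → total 597.
  Any other capacity-feasible assignment to {F-α, F-β} ships for at least 285.
Total demand is 37 and no other set of sites has combined capacity ≥ 37, so {F-α, F-β} is the only feasible choice of open sites. Minimum: 597.

597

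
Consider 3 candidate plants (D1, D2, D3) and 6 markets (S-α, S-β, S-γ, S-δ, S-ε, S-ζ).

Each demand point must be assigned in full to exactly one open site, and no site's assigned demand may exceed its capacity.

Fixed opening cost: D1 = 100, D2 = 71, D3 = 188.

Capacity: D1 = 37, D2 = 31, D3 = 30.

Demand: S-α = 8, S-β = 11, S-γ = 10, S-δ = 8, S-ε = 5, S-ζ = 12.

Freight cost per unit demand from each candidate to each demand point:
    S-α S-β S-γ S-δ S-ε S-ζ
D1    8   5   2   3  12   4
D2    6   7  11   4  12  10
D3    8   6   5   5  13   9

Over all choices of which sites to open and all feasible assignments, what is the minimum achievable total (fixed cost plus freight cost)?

Open {D1, D2}; cheapest assignment that respects the capacities:
  D1 (cap 37, load 33): S-β, S-γ, S-ζ — cost 11×5 + 10×2 + 12×4 = 123
  D2 (cap 31, load 21): S-α, S-δ, S-ε — cost 8×6 + 8×4 + 5×12 = 140
  Shipping 263, fixed 171 → total 434.
  Any other capacity-feasible assignment to {D1, D2} ships for at least 263.
Compare {D1, D3}: its best feasible assignment gives total 570.
Compare {D1, D2, D3}: its best feasible assignment gives total 622.
Every other set of open sites that can feasibly serve all demand totals ≥ 570 even under its best assignment. Minimum: 434.

434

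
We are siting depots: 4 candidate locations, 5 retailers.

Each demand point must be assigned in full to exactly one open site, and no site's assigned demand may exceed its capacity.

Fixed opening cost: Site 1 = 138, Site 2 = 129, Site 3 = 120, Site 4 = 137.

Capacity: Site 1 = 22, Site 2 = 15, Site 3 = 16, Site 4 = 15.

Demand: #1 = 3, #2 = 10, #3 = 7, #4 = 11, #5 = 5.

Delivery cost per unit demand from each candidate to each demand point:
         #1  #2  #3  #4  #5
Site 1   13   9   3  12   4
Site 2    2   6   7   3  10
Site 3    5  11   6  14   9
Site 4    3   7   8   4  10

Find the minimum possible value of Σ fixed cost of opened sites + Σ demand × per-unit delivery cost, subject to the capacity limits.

437

Open {Site 1, Site 2}; cheapest assignment that respects the capacities:
  Site 1 (cap 22, load 22): #2, #3, #5 — cost 10×9 + 7×3 + 5×4 = 131
  Site 2 (cap 15, load 14): #1, #4 — cost 3×2 + 11×3 = 39
  Shipping 170, fixed 267 → total 437.
  Any other capacity-feasible assignment to {Site 1, Site 2} ships for at least 170.
Compare {Site 1, Site 4}: its best feasible assignment gives total 459.
Compare {Site 1, Site 2, Site 4}: its best feasible assignment gives total 554.
Every other set of open sites that can feasibly serve all demand totals ≥ 459 even under its best assignment. Minimum: 437.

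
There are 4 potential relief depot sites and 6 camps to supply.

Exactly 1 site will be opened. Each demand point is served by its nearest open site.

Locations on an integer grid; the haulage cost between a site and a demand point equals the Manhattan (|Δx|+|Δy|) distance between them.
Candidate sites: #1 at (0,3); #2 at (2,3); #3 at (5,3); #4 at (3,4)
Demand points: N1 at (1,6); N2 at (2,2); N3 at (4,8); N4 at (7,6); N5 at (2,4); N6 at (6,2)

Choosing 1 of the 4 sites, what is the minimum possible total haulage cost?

Open {#4}.
  N1→#4 4, N2→#4 3, N3→#4 5, N4→#4 6, N5→#4 1, N6→#4 5  ⇒ total 24.
Compare {#2}: total 26.
Compare {#3}: total 28.
No size-1 selection does better; minimum is 24.

24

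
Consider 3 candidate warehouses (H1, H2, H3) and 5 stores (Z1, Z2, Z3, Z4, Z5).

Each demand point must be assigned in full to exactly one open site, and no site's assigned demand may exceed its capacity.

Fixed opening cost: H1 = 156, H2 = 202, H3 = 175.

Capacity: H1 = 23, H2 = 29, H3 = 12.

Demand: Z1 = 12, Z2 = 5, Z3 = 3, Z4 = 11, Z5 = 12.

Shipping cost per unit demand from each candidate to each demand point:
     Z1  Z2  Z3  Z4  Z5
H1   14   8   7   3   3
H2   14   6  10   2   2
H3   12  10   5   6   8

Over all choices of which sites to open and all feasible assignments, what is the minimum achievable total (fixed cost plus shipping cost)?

623

Open {H1, H2}; cheapest assignment that respects the capacities:
  H1 (cap 23, load 15): Z1, Z3 — cost 12×14 + 3×7 = 189
  H2 (cap 29, load 28): Z2, Z4, Z5 — cost 5×6 + 11×2 + 12×2 = 76
  Shipping 265, fixed 358 → total 623.
  Any other capacity-feasible assignment to {H1, H2} ships for at least 265.
Compare {H1, H2, H3}: its best feasible assignment gives total 774.
Every other set of open sites that can feasibly serve all demand totals ≥ 774 even under its best assignment. Minimum: 623.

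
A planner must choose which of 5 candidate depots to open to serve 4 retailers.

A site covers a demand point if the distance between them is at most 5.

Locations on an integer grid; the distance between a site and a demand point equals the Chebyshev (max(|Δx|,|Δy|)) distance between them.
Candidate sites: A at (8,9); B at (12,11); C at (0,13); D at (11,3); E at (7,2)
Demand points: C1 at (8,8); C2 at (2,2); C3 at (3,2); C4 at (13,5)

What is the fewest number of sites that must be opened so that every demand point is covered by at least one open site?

2

Coverage sets (demand points within 5 of each site):
  A: {C1, C4}
  B: {C1}
  C: {}
  D: {C1, C4}
  E: {C2, C3}
No single site covers all 4 demand points.
But {A, E} covers everything, so the minimum is 2.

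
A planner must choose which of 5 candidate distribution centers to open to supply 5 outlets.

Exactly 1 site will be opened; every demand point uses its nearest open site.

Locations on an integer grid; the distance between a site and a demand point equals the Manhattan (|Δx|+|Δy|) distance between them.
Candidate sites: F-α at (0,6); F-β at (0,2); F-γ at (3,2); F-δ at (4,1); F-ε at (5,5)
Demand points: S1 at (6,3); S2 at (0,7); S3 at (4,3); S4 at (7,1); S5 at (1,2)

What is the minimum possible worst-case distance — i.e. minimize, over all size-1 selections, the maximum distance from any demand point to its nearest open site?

Open {F-ε}.
  Farthest demand point is S2 at distance 7 (to F-ε); all others are ≤ 7.
With {F-β} the worst case is 8.
With {F-γ} the worst case is 8.
No size-1 selection achieves below 7.

7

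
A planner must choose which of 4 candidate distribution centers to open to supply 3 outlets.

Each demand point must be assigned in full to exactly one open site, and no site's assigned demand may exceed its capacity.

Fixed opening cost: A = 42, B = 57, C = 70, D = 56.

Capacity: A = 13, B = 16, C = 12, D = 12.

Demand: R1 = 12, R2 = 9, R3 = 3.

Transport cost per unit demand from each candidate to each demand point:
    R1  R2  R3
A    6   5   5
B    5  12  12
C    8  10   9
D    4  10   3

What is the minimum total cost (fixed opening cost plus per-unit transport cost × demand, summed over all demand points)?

206

Open {A, D}; cheapest assignment that respects the capacities:
  A (cap 13, load 12): R2, R3 — cost 9×5 + 3×5 = 60
  D (cap 12, load 12): R1 — cost 12×4 = 48
  Shipping 108, fixed 98 → total 206.
  Any other capacity-feasible assignment to {A, D} ships for at least 108.
Compare {A, B}: its best feasible assignment gives total 219.
Compare {A, B, D}: its best feasible assignment gives total 263.
Every other set of open sites that can feasibly serve all demand totals ≥ 219 even under its best assignment. Minimum: 206.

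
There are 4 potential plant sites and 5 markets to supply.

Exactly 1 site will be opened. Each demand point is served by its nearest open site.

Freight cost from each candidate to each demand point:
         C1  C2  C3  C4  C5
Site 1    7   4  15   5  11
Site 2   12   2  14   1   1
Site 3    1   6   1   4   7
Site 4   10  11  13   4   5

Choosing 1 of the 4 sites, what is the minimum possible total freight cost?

19

Open {Site 3}.
  C1→Site 3 1, C2→Site 3 6, C3→Site 3 1, C4→Site 3 4, C5→Site 3 7  ⇒ total 19.
Compare {Site 2}: total 30.
Compare {Site 1}: total 42.
No size-1 selection does better; minimum is 19.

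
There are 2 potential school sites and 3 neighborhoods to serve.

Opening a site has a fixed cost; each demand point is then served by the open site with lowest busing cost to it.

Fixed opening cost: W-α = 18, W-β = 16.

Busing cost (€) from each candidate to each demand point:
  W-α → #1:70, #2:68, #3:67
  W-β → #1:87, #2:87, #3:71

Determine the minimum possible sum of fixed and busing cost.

Open {W-α}: assign each demand point to its cheapest open site.
  #1→W-α 70, #2→W-α 68, #3→W-α 67
  busing cost 205, fixed 18 → total 223.
Compare {W-α, W-β}: busing cost 205 + fixed 34 = 239.
Compare {W-β}: busing cost 245 + fixed 16 = 261.

223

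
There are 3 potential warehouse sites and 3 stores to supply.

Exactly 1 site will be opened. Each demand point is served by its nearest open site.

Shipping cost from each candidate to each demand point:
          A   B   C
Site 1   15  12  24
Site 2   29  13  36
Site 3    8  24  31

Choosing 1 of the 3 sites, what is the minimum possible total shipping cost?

Open {Site 1}.
  A→Site 1 15, B→Site 1 12, C→Site 1 24  ⇒ total 51.
Compare {Site 3}: total 63.
Compare {Site 2}: total 78.

51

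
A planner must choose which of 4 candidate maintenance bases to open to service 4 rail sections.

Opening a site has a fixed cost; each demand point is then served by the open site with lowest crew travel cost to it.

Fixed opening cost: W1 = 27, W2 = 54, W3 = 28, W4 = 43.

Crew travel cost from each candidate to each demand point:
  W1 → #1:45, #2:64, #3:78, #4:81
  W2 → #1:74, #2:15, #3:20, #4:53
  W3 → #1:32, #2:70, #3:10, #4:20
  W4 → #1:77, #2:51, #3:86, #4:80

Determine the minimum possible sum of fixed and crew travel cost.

159

Open {W2, W3}: assign each demand point to its cheapest open site.
  #1→W3 32, #2→W2 15, #3→W3 10, #4→W3 20
  crew travel cost 77, fixed 82 → total 159.
Compare {W3}: crew travel cost 132 + fixed 28 = 160.
Compare {W1, W3}: crew travel cost 126 + fixed 55 = 181.
Compare {W3, W4}: crew travel cost 113 + fixed 71 = 184.
All other subsets cost ≥ 160. Minimum total cost: 159.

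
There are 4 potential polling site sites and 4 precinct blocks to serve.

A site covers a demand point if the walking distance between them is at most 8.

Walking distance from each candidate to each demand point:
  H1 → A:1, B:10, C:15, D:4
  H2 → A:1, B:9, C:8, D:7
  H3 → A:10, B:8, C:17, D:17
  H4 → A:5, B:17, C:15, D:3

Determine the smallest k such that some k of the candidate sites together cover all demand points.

Coverage sets (demand points within 8 of each site):
  H1: {A, D}
  H2: {A, C, D}
  H3: {B}
  H4: {A, D}
No single site covers all 4 demand points.
But {H2, H3} covers everything, so the minimum is 2.

2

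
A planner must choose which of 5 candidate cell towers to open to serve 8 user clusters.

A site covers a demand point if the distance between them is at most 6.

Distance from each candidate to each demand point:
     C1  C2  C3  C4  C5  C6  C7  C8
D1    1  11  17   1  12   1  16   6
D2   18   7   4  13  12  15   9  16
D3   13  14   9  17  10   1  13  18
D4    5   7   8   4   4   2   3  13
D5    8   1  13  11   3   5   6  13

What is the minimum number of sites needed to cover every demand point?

3

Coverage sets (demand points within 6 of each site):
  D1: {C1, C4, C6, C8}
  D2: {C3}
  D3: {C6}
  D4: {C1, C4, C5, C6, C7}
  D5: {C2, C5, C6, C7}
No 2 sites suffice: every size-2 union leaves at least one demand point uncovered.
But {D1, D2, D5} covers everything, so the minimum is 3.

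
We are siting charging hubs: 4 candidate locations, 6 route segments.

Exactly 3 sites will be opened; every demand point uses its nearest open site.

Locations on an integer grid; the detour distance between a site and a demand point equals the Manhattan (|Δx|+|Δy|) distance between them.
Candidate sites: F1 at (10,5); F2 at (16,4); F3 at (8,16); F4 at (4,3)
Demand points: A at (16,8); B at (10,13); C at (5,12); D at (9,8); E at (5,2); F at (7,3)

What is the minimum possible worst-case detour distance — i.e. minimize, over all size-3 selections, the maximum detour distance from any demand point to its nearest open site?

Open {F1, F2, F3}.
  Farthest demand point is E at detour distance 8 (to F1); all others are ≤ 8.
With {F1, F3, F4} the worst case is 9.
With {F2, F3, F4} the worst case is 9.
No size-3 selection achieves below 8.

8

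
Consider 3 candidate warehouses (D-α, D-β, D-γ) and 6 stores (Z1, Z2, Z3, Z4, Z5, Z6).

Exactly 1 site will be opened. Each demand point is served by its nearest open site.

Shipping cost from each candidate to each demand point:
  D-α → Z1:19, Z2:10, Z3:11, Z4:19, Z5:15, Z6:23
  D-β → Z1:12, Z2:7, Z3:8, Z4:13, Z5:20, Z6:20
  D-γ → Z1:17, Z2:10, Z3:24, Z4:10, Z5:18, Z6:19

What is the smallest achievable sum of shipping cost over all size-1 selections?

Open {D-β}.
  Z1→D-β 12, Z2→D-β 7, Z3→D-β 8, Z4→D-β 13, Z5→D-β 20, Z6→D-β 20  ⇒ total 80.
Compare {D-α}: total 97.
Compare {D-γ}: total 98.

80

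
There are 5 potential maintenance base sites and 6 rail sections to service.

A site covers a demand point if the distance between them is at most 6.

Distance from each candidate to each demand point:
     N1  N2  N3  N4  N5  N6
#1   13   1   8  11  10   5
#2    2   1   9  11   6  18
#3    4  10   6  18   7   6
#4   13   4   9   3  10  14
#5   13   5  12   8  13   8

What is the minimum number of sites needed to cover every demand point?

3

Coverage sets (demand points within 6 of each site):
  #1: {N2, N6}
  #2: {N1, N2, N5}
  #3: {N1, N3, N6}
  #4: {N2, N4}
  #5: {N2}
No 2 sites suffice: every size-2 union leaves at least one demand point uncovered.
But {#2, #3, #4} covers everything, so the minimum is 3.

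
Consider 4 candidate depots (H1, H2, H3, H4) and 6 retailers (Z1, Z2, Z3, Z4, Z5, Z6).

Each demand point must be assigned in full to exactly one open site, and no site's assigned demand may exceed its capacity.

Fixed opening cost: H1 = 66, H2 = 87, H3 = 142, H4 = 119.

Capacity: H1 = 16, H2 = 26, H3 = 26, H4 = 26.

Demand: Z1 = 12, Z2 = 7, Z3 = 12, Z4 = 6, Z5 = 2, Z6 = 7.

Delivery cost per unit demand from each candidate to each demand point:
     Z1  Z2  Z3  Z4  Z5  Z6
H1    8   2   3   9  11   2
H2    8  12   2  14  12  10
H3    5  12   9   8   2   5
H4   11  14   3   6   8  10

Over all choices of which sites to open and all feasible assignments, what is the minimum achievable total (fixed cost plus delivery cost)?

Open {H1, H2, H3}; cheapest assignment that respects the capacities:
  H1 (cap 16, load 14): Z2, Z6 — cost 7×2 + 7×2 = 28
  H2 (cap 26, load 12): Z3 — cost 12×2 = 24
  H3 (cap 26, load 20): Z1, Z4, Z5 — cost 12×5 + 6×8 + 2×2 = 112
  Shipping 164, fixed 295 → total 459.
  Any other capacity-feasible assignment to {H1, H2, H3} ships for at least 164.
Compare {H1, H2, H4}: its best feasible assignment gives total 472.
Compare {H1, H3, H4}: its best feasible assignment gives total 491.
Every other set of open sites that can feasibly serve all demand totals ≥ 472 even under its best assignment. Minimum: 459.

459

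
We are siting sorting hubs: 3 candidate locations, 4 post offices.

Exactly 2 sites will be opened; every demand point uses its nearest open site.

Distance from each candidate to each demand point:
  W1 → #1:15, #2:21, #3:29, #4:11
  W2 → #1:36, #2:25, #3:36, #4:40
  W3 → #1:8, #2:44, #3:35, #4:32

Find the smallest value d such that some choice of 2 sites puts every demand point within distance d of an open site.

29

Open {W1, W2}.
  Farthest demand point is #3 at distance 29 (to W1); all others are ≤ 29.
With {W1, W3} the worst case is 29.
With {W2, W3} the worst case is 35.
No size-2 selection achieves below 29.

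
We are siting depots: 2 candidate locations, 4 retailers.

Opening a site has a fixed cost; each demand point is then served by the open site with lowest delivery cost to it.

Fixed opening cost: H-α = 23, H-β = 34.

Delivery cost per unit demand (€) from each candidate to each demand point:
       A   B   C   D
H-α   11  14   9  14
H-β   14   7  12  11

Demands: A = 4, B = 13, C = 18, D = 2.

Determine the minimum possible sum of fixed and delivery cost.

376

Open {H-α, H-β}: assign each demand point to its cheapest open site.
  A→H-α 4×11=44, B→H-β 13×7=91, C→H-α 18×9=162, D→H-β 2×11=22
  delivery cost 319, fixed 57 → total 376.
Compare {H-β}: delivery cost 385 + fixed 34 = 419.
Compare {H-α}: delivery cost 416 + fixed 23 = 439.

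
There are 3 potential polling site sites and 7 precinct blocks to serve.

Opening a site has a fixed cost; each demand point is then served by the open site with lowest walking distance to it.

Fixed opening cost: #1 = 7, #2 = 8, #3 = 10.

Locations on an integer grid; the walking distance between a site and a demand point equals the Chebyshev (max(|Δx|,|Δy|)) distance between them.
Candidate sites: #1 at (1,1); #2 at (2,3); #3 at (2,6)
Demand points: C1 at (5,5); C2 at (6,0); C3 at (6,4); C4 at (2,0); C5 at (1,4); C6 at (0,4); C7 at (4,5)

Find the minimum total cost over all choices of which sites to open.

Open {#2}: assign each demand point to its cheapest open site.
  C1→#2 3, C2→#2 4, C3→#2 4, C4→#2 3, C5→#2 1, C6→#2 2, C7→#2 2
  walking distance 19, fixed 8 → total 27.
Compare {#1}: walking distance 25 + fixed 7 = 32.
Compare {#1, #2}: walking distance 17 + fixed 15 = 32.
Compare {#3}: walking distance 25 + fixed 10 = 35.
All other subsets cost ≥ 32. Minimum total cost: 27.

27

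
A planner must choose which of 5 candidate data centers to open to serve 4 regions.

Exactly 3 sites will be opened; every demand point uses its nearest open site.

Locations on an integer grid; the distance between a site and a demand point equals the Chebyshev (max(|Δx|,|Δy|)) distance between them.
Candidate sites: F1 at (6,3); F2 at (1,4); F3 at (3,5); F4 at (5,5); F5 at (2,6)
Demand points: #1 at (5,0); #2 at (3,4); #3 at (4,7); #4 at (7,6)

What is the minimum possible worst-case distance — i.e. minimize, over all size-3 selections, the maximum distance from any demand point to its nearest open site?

Open {F1, F2, F3}.
  Farthest demand point is #1 at distance 3 (to F1); all others are ≤ 3.
With {F1, F2, F4} the worst case is 3.
With {F1, F2, F5} the worst case is 3.
No size-3 selection achieves below 3.

3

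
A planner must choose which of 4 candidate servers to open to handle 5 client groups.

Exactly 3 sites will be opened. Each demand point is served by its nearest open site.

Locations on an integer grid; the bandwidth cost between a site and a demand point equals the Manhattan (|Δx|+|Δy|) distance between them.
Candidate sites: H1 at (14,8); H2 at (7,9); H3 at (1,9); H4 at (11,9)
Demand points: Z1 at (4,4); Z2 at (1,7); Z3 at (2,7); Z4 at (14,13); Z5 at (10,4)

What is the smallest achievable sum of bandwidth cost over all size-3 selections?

Open {H1, H3, H4}.
  Z1→H3 8, Z2→H3 2, Z3→H3 3, Z4→H1 5, Z5→H4 6  ⇒ total 24.
Compare {H1, H2, H3}: total 26.
Compare {H2, H3, H4}: total 26.
No size-3 selection does better; minimum is 24.

24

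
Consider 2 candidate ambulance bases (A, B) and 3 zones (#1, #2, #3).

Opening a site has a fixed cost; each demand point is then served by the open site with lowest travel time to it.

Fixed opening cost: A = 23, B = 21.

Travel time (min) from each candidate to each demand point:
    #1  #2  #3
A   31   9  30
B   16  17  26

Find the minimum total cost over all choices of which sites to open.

Open {B}: assign each demand point to its cheapest open site.
  #1→B 16, #2→B 17, #3→B 26
  travel time 59, fixed 21 → total 80.
Compare {A}: travel time 70 + fixed 23 = 93.
Compare {A, B}: travel time 51 + fixed 44 = 95.

80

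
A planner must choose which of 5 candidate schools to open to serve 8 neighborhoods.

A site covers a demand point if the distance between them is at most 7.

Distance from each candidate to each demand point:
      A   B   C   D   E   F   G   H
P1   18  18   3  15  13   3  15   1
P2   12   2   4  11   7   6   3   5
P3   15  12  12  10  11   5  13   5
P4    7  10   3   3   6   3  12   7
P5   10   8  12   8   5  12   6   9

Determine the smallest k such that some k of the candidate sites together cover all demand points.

2

Coverage sets (demand points within 7 of each site):
  P1: {C, F, H}
  P2: {B, C, E, F, G, H}
  P3: {F, H}
  P4: {A, C, D, E, F, H}
  P5: {E, G}
No single site covers all 8 demand points.
But {P2, P4} covers everything, so the minimum is 2.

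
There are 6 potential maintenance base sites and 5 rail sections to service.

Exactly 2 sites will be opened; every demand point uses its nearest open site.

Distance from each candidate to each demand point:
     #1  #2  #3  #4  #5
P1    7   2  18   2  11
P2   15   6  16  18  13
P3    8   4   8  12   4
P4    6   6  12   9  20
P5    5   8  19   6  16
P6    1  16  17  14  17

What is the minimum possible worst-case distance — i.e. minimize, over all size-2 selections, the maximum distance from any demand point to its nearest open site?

8

Open {P1, P3}.
  Farthest demand point is #3 at distance 8 (to P3); all others are ≤ 8.
With {P3, P5} the worst case is 8.
With {P3, P4} the worst case is 9.
No size-2 selection achieves below 8.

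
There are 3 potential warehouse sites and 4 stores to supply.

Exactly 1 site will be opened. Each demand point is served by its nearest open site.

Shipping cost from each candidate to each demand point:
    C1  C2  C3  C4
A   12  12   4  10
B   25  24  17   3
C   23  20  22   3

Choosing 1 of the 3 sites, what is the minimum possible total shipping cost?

Open {A}.
  C1→A 12, C2→A 12, C3→A 4, C4→A 10  ⇒ total 38.
Compare {C}: total 68.
Compare {B}: total 69.

38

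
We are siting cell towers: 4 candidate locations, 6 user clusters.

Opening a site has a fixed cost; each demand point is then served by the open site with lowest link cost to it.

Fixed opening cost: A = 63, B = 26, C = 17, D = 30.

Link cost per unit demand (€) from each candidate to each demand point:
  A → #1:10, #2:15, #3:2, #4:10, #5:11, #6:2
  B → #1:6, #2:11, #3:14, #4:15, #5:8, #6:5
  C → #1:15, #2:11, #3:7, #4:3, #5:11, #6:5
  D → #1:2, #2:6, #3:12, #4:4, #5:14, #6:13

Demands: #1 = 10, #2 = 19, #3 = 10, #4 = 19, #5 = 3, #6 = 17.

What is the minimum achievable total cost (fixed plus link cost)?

Open {A, C, D}: assign each demand point to its cheapest open site.
  #1→D 10×2=20, #2→D 19×6=114, #3→A 10×2=20, #4→C 19×3=57, #5→A 3×11=33, #6→A 17×2=34
  link cost 278, fixed 110 → total 388.
Compare {A, D}: link cost 297 + fixed 93 = 390.
Compare {A, B, C, D}: link cost 269 + fixed 136 = 405.
Compare {A, B, D}: link cost 288 + fixed 119 = 407.
All other subsets cost ≥ 390. Minimum total cost: 388.

388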